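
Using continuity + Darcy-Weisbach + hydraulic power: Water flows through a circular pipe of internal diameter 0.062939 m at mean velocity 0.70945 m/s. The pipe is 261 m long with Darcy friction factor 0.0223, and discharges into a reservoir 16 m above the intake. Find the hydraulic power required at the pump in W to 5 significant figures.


Approach: apply continuity + Darcy-Weisbach + hydraulic power, Q = A*v; hf = f*(L/D)*(v^2/(2g)); H = static + hf; P = rho*g*Q*H.
Step 1 — flow rate (continuity, Q = A*v):
  A = pi*(0.062939/2)^2 = 0.003111212 m^2
  Q = 0.003111212 * 0.70945 = 0.002207249 m^3/s
Step 2 — friction head loss (Darcy-Weisbach):
  hf = 0.0223 * (261/0.062939) * (0.70945^2 / (2*9.81))
  hf = 2.372303 m
Step 3 — total head: H = 16 + 2.372303 = 18.37230 m
Step 4 — hydraulic power (P = rho*g*Q*H):
  P = 1000 * 9.81 * 0.002207249 * 18.37230 = 397.82 W
Therefore the hydraulic power required at the pump = 397.82 W.


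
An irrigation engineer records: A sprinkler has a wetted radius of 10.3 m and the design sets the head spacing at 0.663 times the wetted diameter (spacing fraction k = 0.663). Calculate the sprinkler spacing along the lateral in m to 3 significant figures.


Approach: apply the sprinkler spacing rule (spacing as a fraction of wetted diameter), S = k*(2*R).
S = 0.663 * (2 * 10.3) = 13.7 m
Therefore the sprinkler spacing along the lateral = 13.7 m.


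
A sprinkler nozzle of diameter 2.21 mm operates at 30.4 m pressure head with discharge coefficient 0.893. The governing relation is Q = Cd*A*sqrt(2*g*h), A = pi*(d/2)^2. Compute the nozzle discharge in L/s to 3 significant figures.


A = pi*(2.21e-3/2)^2 = 3.8360e-06 m^2
Q = 0.893 * 3.8360e-06 * sqrt(2*9.81*30.4) * 1000 = 0.0837 L/s
Therefore the nozzle discharge = 0.0837 L/s.


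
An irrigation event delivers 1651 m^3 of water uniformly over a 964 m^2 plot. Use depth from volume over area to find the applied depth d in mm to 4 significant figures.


Approach: apply depth from volume over area, d = (V/A)*1000.
d = (1651 / 964) * 1000 = 1713 mm
Therefore the applied depth d = 1713 mm.


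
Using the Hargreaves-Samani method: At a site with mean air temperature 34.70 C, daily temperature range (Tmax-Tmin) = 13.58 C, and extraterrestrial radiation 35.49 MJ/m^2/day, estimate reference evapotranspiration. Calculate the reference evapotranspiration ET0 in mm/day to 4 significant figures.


Approach: apply the Hargreaves-Samani method, ET0 = 0.0023*(Tmean+17.8)*sqrt(Tmax-Tmin)*0.408*Ra.
ET0 = 0.0023*(34.70+17.8)*sqrt(13.58)*0.408*35.49 = 6.443 mm/day
Therefore the reference evapotranspiration ET0 = 6.443 mm/day.


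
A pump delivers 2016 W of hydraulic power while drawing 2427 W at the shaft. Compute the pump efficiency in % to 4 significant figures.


Approach: apply the efficiency ratio, eta = (P_out/P_in)*100.
eta = (2016 / 2427) * 100 = 83.07 %
Therefore the pump efficiency = 83.07 %.


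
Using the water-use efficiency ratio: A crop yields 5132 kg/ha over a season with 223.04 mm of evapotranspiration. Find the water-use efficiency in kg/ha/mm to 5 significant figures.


Approach: apply the water-use efficiency ratio, WUE = yield/ET.
WUE = 5132 / 223.04 = 23.009 kg/ha/mm
Therefore the water-use efficiency = 23.009 kg/ha/mm.


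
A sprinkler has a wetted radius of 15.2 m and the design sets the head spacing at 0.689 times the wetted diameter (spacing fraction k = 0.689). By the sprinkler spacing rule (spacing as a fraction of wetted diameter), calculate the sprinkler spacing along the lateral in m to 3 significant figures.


Approach: apply the sprinkler spacing rule (spacing as a fraction of wetted diameter), S = k*(2*R).
S = 0.689 * (2 * 15.2) = 20.9 m
Therefore the sprinkler spacing along the lateral = 20.9 m.


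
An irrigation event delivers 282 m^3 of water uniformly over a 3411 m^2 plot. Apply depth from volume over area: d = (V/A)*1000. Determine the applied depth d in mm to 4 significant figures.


d = (282 / 3411) * 1000 = 82.67 mm
Therefore the applied depth d = 82.67 mm.


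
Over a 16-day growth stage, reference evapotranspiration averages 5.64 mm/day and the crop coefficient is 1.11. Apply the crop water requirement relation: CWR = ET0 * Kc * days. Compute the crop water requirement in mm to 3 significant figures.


CWR = 5.64 * 1.11 * 16 = 100 mm
Therefore the crop water requirement = 100 mm.


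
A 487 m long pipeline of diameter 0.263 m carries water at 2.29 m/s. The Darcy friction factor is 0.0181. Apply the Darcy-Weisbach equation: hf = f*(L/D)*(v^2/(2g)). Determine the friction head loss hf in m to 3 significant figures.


hf = 0.0181 * (487/0.263) * (2.29^2 / (2*9.81))
hf = 8.96 m
Therefore the friction head loss hf = 8.96 m.


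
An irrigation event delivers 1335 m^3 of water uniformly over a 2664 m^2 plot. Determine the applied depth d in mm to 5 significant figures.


Approach: apply depth from volume over area, d = (V/A)*1000.
d = (1335 / 2664) * 1000 = 501.13 mm
Therefore the applied depth d = 501.13 mm.


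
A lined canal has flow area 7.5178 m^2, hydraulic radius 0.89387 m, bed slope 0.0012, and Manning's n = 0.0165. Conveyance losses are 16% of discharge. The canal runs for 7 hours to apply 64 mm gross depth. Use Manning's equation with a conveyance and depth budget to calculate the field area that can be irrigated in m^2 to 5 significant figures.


Approach: apply Manning's equation with a conveyance and depth budget, Q = (1/n)*A*R^(2/3)*S^(1/2); Q_field = Q*(1-loss); Area = Q_field*t/(d/1000).
Step 1 — canal discharge (Manning's equation):
  Q = (1/0.0165) * 7.5178 * 0.89387^(2/3) * 0.0012^(1/2) = 14.64582 m^3/s
Step 2 — delivered flow: Q_field = 14.64582*(1 - 16/100) = 12.30249 m^3/s
Step 3 — volume delivered: V = 12.30249 * 7*3600 = 310022.7 m^3
Step 4 — area served: A = V / (depth/1000) = 310022.7 / 0.064 = 4844100 m^2
Therefore the field area that can be irrigated = 4844100 m^2.


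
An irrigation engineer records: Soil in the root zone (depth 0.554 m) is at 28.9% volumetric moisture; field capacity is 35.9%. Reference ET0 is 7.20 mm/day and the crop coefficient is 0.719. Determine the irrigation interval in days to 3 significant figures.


Approach: apply soil-water budget scheduling, SMD = (FC-theta)/100*depth*1000; ETc = ET0*Kc; interval = SMD/ETc.
Step 1 — soil moisture deficit:
  SMD = (35.9 - 28.9)/100 * 0.554 * 1000 = 38.780 mm
Step 2 — daily crop ET (ETc = ET0*Kc):
  ETc = 7.20 * 0.719 = 5.1768 mm/day
Step 3 — irrigation interval (SMD/ETc):
  interval = 38.780 / 5.1768 = 7.49 days
Therefore the irrigation interval = 7.49 days.


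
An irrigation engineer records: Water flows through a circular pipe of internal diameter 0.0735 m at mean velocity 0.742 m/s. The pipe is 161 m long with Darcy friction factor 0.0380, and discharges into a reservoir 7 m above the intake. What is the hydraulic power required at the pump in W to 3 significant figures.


Approach: apply continuity + Darcy-Weisbach + hydraulic power, Q = A*v; hf = f*(L/D)*(v^2/(2g)); H = static + hf; P = rho*g*Q*H.
Step 1 — flow rate (continuity, Q = A*v):
  A = pi*(0.0735/2)^2 = 0.0042429 m^2
  Q = 0.0042429 * 0.742 = 0.0031482 m^3/s
Step 2 — friction head loss (Darcy-Weisbach):
  hf = 0.0380 * (161/0.0735) * (0.742^2 / (2*9.81))
  hf = 2.3358 m
Step 3 — total head: H = 7 + 2.3358 = 9.3358 m
Step 4 — hydraulic power (P = rho*g*Q*H):
  P = 1000 * 9.81 * 0.0031482 * 9.3358 = 288 W
Therefore the hydraulic power required at the pump = 288 W.


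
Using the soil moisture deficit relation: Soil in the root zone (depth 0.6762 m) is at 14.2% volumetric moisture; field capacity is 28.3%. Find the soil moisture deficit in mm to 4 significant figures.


Approach: apply the soil moisture deficit relation, SMD = (FC - theta)/100 * depth * 1000.
SMD = (28.3 - 14.2)/100 * 0.6762 * 1000 = 95.34 mm
Therefore the soil moisture deficit = 95.34 mm.


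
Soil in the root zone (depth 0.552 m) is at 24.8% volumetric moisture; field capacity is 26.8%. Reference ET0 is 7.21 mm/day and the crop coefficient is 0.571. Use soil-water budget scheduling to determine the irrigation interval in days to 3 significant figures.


Approach: apply soil-water budget scheduling, SMD = (FC-theta)/100*depth*1000; ETc = ET0*Kc; interval = SMD/ETc.
Step 1 — soil moisture deficit:
  SMD = (26.8 - 24.8)/100 * 0.552 * 1000 = 11.040 mm
Step 2 — daily crop ET (ETc = ET0*Kc):
  ETc = 7.21 * 0.571 = 4.1169 mm/day
Step 3 — irrigation interval (SMD/ETc):
  interval = 11.040 / 4.1169 = 2.68 days
Therefore the irrigation interval = 2.68 days.


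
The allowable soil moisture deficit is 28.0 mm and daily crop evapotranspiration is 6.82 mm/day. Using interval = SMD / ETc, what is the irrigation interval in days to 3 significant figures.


interval = 28.0 / 6.82 = 4.11 days
Therefore the irrigation interval = 4.11 days.


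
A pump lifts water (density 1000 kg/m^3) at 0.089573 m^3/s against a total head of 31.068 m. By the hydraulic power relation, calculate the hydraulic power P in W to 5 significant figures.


Approach: apply the hydraulic power relation, P = rho*g*Q*H.
P = 1000 * 9.81 * 0.089573 * 31.068 = 27300 W
Therefore the hydraulic power P = 27300 W.


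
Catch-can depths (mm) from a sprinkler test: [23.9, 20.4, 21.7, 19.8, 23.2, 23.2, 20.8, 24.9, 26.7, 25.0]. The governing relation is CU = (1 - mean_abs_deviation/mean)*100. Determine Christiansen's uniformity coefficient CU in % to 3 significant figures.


mean = 22.960 mm
mean |d_i - mean| = 1.8280 mm
CU = (1 - 1.8280/22.960)*100 = 92.0 %
Therefore Christiansen's uniformity coefficient CU = 92.0 %.


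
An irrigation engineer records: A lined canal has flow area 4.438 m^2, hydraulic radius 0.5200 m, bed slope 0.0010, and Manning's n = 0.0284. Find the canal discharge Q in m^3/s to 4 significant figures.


Approach: apply Manning's equation, Q = (1/n)*A*R^(2/3)*S^(1/2).
Q = (1/0.0284) * 4.438 * 0.5200^(2/3) * 0.0010^(1/2) = 3.195 m^3/s
Therefore the canal discharge Q = 3.195 m^3/s.


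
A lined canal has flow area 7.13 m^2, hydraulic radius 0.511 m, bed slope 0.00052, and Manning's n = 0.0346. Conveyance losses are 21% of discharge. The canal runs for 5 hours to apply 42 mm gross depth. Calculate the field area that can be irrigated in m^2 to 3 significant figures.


Approach: apply Manning's equation with a conveyance and depth budget, Q = (1/n)*A*R^(2/3)*S^(1/2); Q_field = Q*(1-loss); Area = Q_field*t/(d/1000).
Step 1 — canal discharge (Manning's equation):
  Q = (1/0.0346) * 7.13 * 0.511^(2/3) * 0.00052^(1/2) = 3.0035 m^3/s
Step 2 — delivered flow: Q_field = 3.0035*(1 - 21/100) = 2.3728 m^3/s
Step 3 — volume delivered: V = 2.3728 * 5*3600 = 42710 m^3
Step 4 — area served: A = V / (depth/1000) = 42710 / 0.042 = 1020000 m^2
Therefore the field area that can be irrigated = 1020000 m^2.


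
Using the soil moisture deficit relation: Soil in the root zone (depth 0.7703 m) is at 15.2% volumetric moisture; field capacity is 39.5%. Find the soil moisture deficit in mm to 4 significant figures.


Approach: apply the soil moisture deficit relation, SMD = (FC - theta)/100 * depth * 1000.
SMD = (39.5 - 15.2)/100 * 0.7703 * 1000 = 187.2 mm
Therefore the soil moisture deficit = 187.2 mm.


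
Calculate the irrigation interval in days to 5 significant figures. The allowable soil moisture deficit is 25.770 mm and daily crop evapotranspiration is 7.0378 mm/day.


Approach: apply the irrigation interval relation, interval = SMD / ETc.
interval = 25.770 / 7.0378 = 3.6617 days
Therefore the irrigation interval = 3.6617 days.


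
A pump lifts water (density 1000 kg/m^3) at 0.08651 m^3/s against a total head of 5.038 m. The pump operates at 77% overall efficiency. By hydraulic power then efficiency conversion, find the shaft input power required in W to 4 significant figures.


Approach: apply hydraulic power then efficiency conversion, P = rho*g*Q*H; P_in = P/eta.
Step 1 — hydraulic power (P = rho*g*Q*H):
  P = 1000 * 9.81 * 0.08651 * 5.038 = 4275.56 W
Step 2 — input power: P_in = P/eta = 4275.56 / 0.77 = 5553 W
Therefore the shaft input power required = 5553 W.


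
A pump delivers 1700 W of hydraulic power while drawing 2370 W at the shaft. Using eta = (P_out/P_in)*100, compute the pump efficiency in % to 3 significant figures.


eta = (1700 / 2370) * 100 = 71.7 %
Therefore the pump efficiency = 71.7 %.


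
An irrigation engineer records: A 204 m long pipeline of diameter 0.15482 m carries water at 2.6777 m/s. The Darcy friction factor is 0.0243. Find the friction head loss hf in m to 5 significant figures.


Approach: apply the Darcy-Weisbach equation, hf = f*(L/D)*(v^2/(2g)).
hf = 0.0243 * (204/0.15482) * (2.6777^2 / (2*9.81))
hf = 11.701 m
Therefore the friction head loss hf = 11.701 m.


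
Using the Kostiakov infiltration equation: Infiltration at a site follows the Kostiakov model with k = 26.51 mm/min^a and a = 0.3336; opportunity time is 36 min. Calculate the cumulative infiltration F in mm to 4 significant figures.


Approach: apply the Kostiakov infiltration equation, F = k*t^a.
F = 26.51 * 36^0.3336 = 87.62 mm
Therefore the cumulative infiltration F = 87.62 mm.


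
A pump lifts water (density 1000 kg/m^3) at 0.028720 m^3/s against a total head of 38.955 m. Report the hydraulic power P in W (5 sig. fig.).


Approach: apply the hydraulic power relation, P = rho*g*Q*H.
P = 1000 * 9.81 * 0.028720 * 38.955 = 10975 W
Therefore the hydraulic power P = 10975 W.


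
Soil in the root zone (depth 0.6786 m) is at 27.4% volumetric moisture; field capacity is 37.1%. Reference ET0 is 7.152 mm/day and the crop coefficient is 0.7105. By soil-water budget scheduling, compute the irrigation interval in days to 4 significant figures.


Approach: apply soil-water budget scheduling, SMD = (FC-theta)/100*depth*1000; ETc = ET0*Kc; interval = SMD/ETc.
Step 1 — soil moisture deficit:
  SMD = (37.1 - 27.4)/100 * 0.6786 * 1000 = 65.8242 mm
Step 2 — daily crop ET (ETc = ET0*Kc):
  ETc = 7.152 * 0.7105 = 5.08150 mm/day
Step 3 — irrigation interval (SMD/ETc):
  interval = 65.8242 / 5.08150 = 12.95 days
Therefore the irrigation interval = 12.95 days.


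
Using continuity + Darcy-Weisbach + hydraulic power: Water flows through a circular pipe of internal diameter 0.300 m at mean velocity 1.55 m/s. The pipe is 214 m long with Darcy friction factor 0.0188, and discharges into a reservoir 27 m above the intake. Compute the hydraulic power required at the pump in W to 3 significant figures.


Approach: apply continuity + Darcy-Weisbach + hydraulic power, Q = A*v; hf = f*(L/D)*(v^2/(2g)); H = static + hf; P = rho*g*Q*H.
Step 1 — flow rate (continuity, Q = A*v):
  A = pi*(0.300/2)^2 = 0.070686 m^2
  Q = 0.070686 * 1.55 = 0.10956 m^3/s
Step 2 — friction head loss (Darcy-Weisbach):
  hf = 0.0188 * (214/0.300) * (1.55^2 / (2*9.81))
  hf = 1.6422 m
Step 3 — total head: H = 27 + 1.6422 = 28.642 m
Step 4 — hydraulic power (P = rho*g*Q*H):
  P = 1000 * 9.81 * 0.10956 * 28.642 = 30800 W
Therefore the hydraulic power required at the pump = 30800 W.


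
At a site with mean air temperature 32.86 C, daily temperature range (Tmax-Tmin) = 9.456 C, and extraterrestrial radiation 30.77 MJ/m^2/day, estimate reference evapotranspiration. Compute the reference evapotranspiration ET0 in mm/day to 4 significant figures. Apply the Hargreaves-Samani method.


Approach: apply the Hargreaves-Samani method, ET0 = 0.0023*(Tmean+17.8)*sqrt(Tmax-Tmin)*0.408*Ra.
ET0 = 0.0023*(32.86+17.8)*sqrt(9.456)*0.408*30.77 = 4.498 mm/day
Therefore the reference evapotranspiration ET0 = 4.498 mm/day.


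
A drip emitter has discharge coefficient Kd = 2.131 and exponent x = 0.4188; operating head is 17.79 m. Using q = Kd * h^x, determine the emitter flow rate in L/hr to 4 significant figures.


q = 2.131 * 17.79^0.4188 = 7.115 L/hr
Therefore the emitter flow rate = 7.115 L/hr.


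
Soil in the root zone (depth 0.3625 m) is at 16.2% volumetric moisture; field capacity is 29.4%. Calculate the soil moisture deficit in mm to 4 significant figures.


Approach: apply the soil moisture deficit relation, SMD = (FC - theta)/100 * depth * 1000.
SMD = (29.4 - 16.2)/100 * 0.3625 * 1000 = 47.85 mm
Therefore the soil moisture deficit = 47.85 mm.


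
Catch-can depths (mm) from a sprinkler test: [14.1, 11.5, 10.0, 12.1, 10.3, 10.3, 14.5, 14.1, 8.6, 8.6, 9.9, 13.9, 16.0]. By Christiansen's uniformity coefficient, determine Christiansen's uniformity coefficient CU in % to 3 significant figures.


Approach: apply Christiansen's uniformity coefficient, CU = (1 - mean_abs_deviation/mean)*100.
mean = 11.838 mm
mean |d_i - mean| = 2.1030 mm
CU = (1 - 2.1030/11.838)*100 = 82.2 %
Therefore Christiansen's uniformity coefficient CU = 82.2 %.


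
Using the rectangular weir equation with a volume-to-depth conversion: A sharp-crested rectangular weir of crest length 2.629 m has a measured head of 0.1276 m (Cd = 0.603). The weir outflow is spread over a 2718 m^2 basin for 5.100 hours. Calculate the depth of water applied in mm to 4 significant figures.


Approach: apply the rectangular weir equation with a volume-to-depth conversion, Q = (2/3)*Cd*L*sqrt(2g)*H^1.5; d = Q*t/A * 1000.
Step 1 — weir discharge:
  Q = (2/3)*0.603*2.629*sqrt(2*9.81)*0.1276^1.5 = 0.213374 m^3/s
Step 2 — volume: V = 0.213374 * 5.100*3600 = 3917.55 m^3
Step 3 — depth: d = V/A * 1000 = 3917.55/2718 * 1000 = 1441 mm
Therefore the depth of water applied = 1441 mm.


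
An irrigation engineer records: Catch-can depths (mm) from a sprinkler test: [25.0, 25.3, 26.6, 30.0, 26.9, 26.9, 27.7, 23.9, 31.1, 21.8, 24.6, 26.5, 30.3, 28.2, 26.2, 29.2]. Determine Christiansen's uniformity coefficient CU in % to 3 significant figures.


Approach: apply Christiansen's uniformity coefficient, CU = (1 - mean_abs_deviation/mean)*100.
mean = 26.887 mm
mean |d_i - mean| = 1.9000 mm
CU = (1 - 1.9000/26.887)*100 = 92.9 %
Therefore Christiansen's uniformity coefficient CU = 92.9 %.


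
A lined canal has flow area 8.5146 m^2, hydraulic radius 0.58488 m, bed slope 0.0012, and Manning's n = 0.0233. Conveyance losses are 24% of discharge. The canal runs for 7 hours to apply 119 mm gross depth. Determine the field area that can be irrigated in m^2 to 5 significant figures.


Approach: apply Manning's equation with a conveyance and depth budget, Q = (1/n)*A*R^(2/3)*S^(1/2); Q_field = Q*(1-loss); Area = Q_field*t/(d/1000).
Step 1 — canal discharge (Manning's equation):
  Q = (1/0.0233) * 8.5146 * 0.58488^(2/3) * 0.0012^(1/2) = 8.853401 m^3/s
Step 2 — delivered flow: Q_field = 8.853401*(1 - 24/100) = 6.728585 m^3/s
Step 3 — volume delivered: V = 6.728585 * 7*3600 = 169560.3 m^3
Step 4 — area served: A = V / (depth/1000) = 169560.3 / 0.119 = 1424900 m^2
Therefore the field area that can be irrigated = 1424900 m^2.


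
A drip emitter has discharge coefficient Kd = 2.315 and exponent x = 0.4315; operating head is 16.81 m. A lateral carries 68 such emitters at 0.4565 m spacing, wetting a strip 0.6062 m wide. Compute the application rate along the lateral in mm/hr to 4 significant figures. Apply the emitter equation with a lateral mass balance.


Approach: apply the emitter equation with a lateral mass balance, q = Kd*h^x; Q = n*q; rate = Q/(n*spacing*width).
Step 1 — single emitter flow (q = Kd*h^x):
  q = 2.315 * 16.81^0.4315 = 7.82318 L/hr
Step 2 — total lateral flow: Q = 68 * 7.82318 = 531.976 L/hr
Step 3 — wetted area: A = 68 * 0.4565 * 0.6062 = 18.8177 m^2
Step 4 — application rate: Q/A = 531.976/18.8177 = 28.27 mm/hr
Therefore the application rate along the lateral = 28.27 mm/hr.


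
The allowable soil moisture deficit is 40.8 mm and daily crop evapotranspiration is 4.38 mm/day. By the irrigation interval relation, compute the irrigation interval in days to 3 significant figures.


Approach: apply the irrigation interval relation, interval = SMD / ETc.
interval = 40.8 / 4.38 = 9.32 days
Therefore the irrigation interval = 9.32 days.


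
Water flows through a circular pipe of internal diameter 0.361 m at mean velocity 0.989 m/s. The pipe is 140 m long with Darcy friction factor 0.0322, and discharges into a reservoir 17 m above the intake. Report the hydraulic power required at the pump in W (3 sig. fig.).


Approach: apply continuity + Darcy-Weisbach + hydraulic power, Q = A*v; hf = f*(L/D)*(v^2/(2g)); H = static + hf; P = rho*g*Q*H.
Step 1 — flow rate (continuity, Q = A*v):
  A = pi*(0.361/2)^2 = 0.10235 m^2
  Q = 0.10235 * 0.989 = 0.10123 m^3/s
Step 2 — friction head loss (Darcy-Weisbach):
  hf = 0.0322 * (140/0.361) * (0.989^2 / (2*9.81))
  hf = 0.62254 m
Step 3 — total head: H = 17 + 0.62254 = 17.623 m
Step 4 — hydraulic power (P = rho*g*Q*H):
  P = 1000 * 9.81 * 0.10123 * 17.623 = 17500 W
Therefore the hydraulic power required at the pump = 17500 W.


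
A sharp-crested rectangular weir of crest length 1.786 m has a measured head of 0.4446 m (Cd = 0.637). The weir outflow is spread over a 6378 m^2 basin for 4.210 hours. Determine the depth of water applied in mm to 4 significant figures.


Approach: apply the rectangular weir equation with a volume-to-depth conversion, Q = (2/3)*Cd*L*sqrt(2g)*H^1.5; d = Q*t/A * 1000.
Step 1 — weir discharge:
  Q = (2/3)*0.637*1.786*sqrt(2*9.81)*0.4446^1.5 = 0.995940 m^3/s
Step 2 — volume: V = 0.995940 * 4.210*3600 = 15094.5 m^3
Step 3 — depth: d = V/A * 1000 = 15094.5/6378 * 1000 = 2367 mm
Therefore the depth of water applied = 2367 mm.


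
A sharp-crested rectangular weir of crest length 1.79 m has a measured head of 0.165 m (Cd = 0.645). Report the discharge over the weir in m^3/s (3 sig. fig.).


Approach: apply the rectangular weir equation, Q = (2/3)*Cd*L*sqrt(2g)*H^1.5.
Q = (2/3)*0.645*1.79*sqrt(2*9.81)*0.165^1.5 = 0.229 m^3/s
Therefore the discharge over the weir = 0.229 m^3/s.


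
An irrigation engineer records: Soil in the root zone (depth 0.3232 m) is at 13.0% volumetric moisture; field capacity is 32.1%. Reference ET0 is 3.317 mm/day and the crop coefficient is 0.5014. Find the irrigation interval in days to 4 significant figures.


Approach: apply soil-water budget scheduling, SMD = (FC-theta)/100*depth*1000; ETc = ET0*Kc; interval = SMD/ETc.
Step 1 — soil moisture deficit:
  SMD = (32.1 - 13.0)/100 * 0.3232 * 1000 = 61.7312 mm
Step 2 — daily crop ET (ETc = ET0*Kc):
  ETc = 3.317 * 0.5014 = 1.66314 mm/day
Step 3 — irrigation interval (SMD/ETc):
  interval = 61.7312 / 1.66314 = 37.12 days
Therefore the irrigation interval = 37.12 days.


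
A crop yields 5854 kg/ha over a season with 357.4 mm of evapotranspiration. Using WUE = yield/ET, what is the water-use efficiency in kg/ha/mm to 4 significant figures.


WUE = 5854 / 357.4 = 16.38 kg/ha/mm
Therefore the water-use efficiency = 16.38 kg/ha/mm.


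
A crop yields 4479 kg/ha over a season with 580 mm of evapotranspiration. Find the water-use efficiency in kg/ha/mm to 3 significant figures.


Approach: apply the water-use efficiency ratio, WUE = yield/ET.
WUE = 4479 / 580 = 7.72 kg/ha/mm
Therefore the water-use efficiency = 7.72 kg/ha/mm.


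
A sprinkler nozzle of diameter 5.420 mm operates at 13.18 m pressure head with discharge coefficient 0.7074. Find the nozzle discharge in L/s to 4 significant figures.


Approach: apply the orifice equation, Q = Cd*A*sqrt(2*g*h), A = pi*(d/2)^2.
A = pi*(5.420e-3/2)^2 = 2.30722e-05 m^2
Q = 0.7074 * 2.30722e-05 * sqrt(2*9.81*13.18) * 1000 = 0.2625 L/s
Therefore the nozzle discharge = 0.2625 L/s.


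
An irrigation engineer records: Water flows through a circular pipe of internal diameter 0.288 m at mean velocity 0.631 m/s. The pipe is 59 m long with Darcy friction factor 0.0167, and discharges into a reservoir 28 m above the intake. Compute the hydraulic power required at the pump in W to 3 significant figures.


Approach: apply continuity + Darcy-Weisbach + hydraulic power, Q = A*v; hf = f*(L/D)*(v^2/(2g)); H = static + hf; P = rho*g*Q*H.
Step 1 — flow rate (continuity, Q = A*v):
  A = pi*(0.288/2)^2 = 0.065144 m^2
  Q = 0.065144 * 0.631 = 0.041106 m^3/s
Step 2 — friction head loss (Darcy-Weisbach):
  hf = 0.0167 * (59/0.288) * (0.631^2 / (2*9.81))
  hf = 0.069428 m
Step 3 — total head: H = 28 + 0.069428 = 28.069 m
Step 4 — hydraulic power (P = rho*g*Q*H):
  P = 1000 * 9.81 * 0.041106 * 28.069 = 11300 W
Therefore the hydraulic power required at the pump = 11300 W.


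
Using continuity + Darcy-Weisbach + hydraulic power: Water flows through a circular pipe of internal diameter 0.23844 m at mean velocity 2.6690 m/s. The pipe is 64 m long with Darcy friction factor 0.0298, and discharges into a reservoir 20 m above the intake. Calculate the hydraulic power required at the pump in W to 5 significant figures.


Approach: apply continuity + Darcy-Weisbach + hydraulic power, Q = A*v; hf = f*(L/D)*(v^2/(2g)); H = static + hf; P = rho*g*Q*H.
Step 1 — flow rate (continuity, Q = A*v):
  A = pi*(0.23844/2)^2 = 0.04465274 m^2
  Q = 0.04465274 * 2.6690 = 0.1191782 m^3/s
Step 2 — friction head loss (Darcy-Weisbach):
  hf = 0.0298 * (64/0.23844) * (2.6690^2 / (2*9.81))
  hf = 2.904125 m
Step 3 — total head: H = 20 + 2.904125 = 22.90412 m
Step 4 — hydraulic power (P = rho*g*Q*H):
  P = 1000 * 9.81 * 0.1191782 * 22.90412 = 26778 W
Therefore the hydraulic power required at the pump = 26778 W.


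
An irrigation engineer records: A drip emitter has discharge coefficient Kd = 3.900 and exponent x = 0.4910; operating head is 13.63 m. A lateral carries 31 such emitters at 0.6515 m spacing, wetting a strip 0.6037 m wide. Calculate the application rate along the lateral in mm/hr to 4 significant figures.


Approach: apply the emitter equation with a lateral mass balance, q = Kd*h^x; Q = n*q; rate = Q/(n*spacing*width).
Step 1 — single emitter flow (q = Kd*h^x):
  q = 3.900 * 13.63^0.4910 = 14.0638 L/hr
Step 2 — total lateral flow: Q = 31 * 14.0638 = 435.977 L/hr
Step 3 — wetted area: A = 31 * 0.6515 * 0.6037 = 12.1926 m^2
Step 4 — application rate: Q/A = 435.977/12.1926 = 35.76 mm/hr
Therefore the application rate along the lateral = 35.76 mm/hr.


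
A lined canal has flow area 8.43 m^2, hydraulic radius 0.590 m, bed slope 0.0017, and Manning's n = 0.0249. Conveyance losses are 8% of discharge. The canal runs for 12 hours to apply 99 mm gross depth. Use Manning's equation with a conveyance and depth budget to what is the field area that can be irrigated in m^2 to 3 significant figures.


Approach: apply Manning's equation with a conveyance and depth budget, Q = (1/n)*A*R^(2/3)*S^(1/2); Q_field = Q*(1-loss); Area = Q_field*t/(d/1000).
Step 1 — canal discharge (Manning's equation):
  Q = (1/0.0249) * 8.43 * 0.590^(2/3) * 0.0017^(1/2) = 9.8195 m^3/s
Step 2 — delivered flow: Q_field = 9.8195*(1 - 8/100) = 9.0339 m^3/s
Step 3 — volume delivered: V = 9.0339 * 12*3600 = 390260 m^3
Step 4 — area served: A = V / (depth/1000) = 390260 / 0.099 = 3940000 m^2
Therefore the field area that can be irrigated = 3940000 m^2.


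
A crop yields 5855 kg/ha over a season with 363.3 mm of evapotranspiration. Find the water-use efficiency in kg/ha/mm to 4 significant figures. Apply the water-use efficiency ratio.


Approach: apply the water-use efficiency ratio, WUE = yield/ET.
WUE = 5855 / 363.3 = 16.12 kg/ha/mm
Therefore the water-use efficiency = 16.12 kg/ha/mm.


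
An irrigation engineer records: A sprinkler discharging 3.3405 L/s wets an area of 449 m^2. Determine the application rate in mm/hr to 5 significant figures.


Approach: apply the application rate relation, rate = (Q/A)*3600.
rate = (3.3405 / 449) * 3600 = 26.784 mm/hr
Therefore the application rate = 26.784 mm/hr.


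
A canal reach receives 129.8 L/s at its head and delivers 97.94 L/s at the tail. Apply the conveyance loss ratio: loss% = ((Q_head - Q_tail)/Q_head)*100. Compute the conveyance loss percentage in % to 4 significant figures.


loss = ((129.8 - 97.94)/129.8)*100 = 24.55 %
Therefore the conveyance loss percentage = 24.55 %.


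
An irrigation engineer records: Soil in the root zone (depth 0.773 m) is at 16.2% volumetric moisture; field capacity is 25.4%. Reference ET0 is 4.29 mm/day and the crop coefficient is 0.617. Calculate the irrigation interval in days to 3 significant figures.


Approach: apply soil-water budget scheduling, SMD = (FC-theta)/100*depth*1000; ETc = ET0*Kc; interval = SMD/ETc.
Step 1 — soil moisture deficit:
  SMD = (25.4 - 16.2)/100 * 0.773 * 1000 = 71.116 mm
Step 2 — daily crop ET (ETc = ET0*Kc):
  ETc = 4.29 * 0.617 = 2.6469 mm/day
Step 3 — irrigation interval (SMD/ETc):
  interval = 71.116 / 2.6469 = 26.9 days
Therefore the irrigation interval = 26.9 days.


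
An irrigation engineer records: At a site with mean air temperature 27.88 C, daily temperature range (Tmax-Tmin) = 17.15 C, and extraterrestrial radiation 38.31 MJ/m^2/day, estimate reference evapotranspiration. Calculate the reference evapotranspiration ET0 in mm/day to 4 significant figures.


Approach: apply the Hargreaves-Samani method, ET0 = 0.0023*(Tmean+17.8)*sqrt(Tmax-Tmin)*0.408*Ra.
ET0 = 0.0023*(27.88+17.8)*sqrt(17.15)*0.408*38.31 = 6.801 mm/day
Therefore the reference evapotranspiration ET0 = 6.801 mm/day.


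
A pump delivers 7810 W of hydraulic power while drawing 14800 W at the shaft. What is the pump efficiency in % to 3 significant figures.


Approach: apply the efficiency ratio, eta = (P_out/P_in)*100.
eta = (7810 / 14800) * 100 = 52.8 %
Therefore the pump efficiency = 52.8 %.


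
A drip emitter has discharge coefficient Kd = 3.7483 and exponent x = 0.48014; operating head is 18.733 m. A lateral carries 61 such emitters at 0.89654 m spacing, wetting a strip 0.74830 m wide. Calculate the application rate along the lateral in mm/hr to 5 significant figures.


Approach: apply the emitter equation with a lateral mass balance, q = Kd*h^x; Q = n*q; rate = Q/(n*spacing*width).
Step 1 — single emitter flow (q = Kd*h^x):
  q = 3.7483 * 18.733^0.48014 = 15.30608 L/hr
Step 2 — total lateral flow: Q = 61 * 15.30608 = 933.6710 L/hr
Step 3 — wetted area: A = 61 * 0.89654 * 0.74830 = 40.92373 m^2
Step 4 — application rate: Q/A = 933.6710/40.92373 = 22.815 mm/hr
Therefore the application rate along the lateral = 22.815 mm/hr.


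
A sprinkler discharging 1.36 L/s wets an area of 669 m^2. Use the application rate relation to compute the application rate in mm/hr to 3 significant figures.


Approach: apply the application rate relation, rate = (Q/A)*3600.
rate = (1.36 / 669) * 3600 = 7.32 mm/hr
Therefore the application rate = 7.32 mm/hr.


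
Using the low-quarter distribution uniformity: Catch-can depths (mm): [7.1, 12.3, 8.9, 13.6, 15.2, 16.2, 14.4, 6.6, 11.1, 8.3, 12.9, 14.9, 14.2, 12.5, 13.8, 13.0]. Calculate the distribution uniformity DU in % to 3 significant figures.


Approach: apply the low-quarter distribution uniformity, DU = (mean of lowest quarter of readings / overall mean)*100.
sorted lowest 4 of 16: [6.6, 7.1, 8.3, 8.9] -> mean = 7.7250 mm
overall mean = 12.188 mm
DU = (7.7250/12.188)*100 = 63.4 %
Therefore the distribution uniformity DU = 63.4 %.


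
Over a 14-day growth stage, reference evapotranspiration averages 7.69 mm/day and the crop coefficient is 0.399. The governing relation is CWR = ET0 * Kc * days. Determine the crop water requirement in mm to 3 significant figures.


CWR = 7.69 * 0.399 * 14 = 43.0 mm
Therefore the crop water requirement = 43.0 mm.


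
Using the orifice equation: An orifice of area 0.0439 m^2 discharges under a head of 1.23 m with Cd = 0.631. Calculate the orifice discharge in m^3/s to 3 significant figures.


Approach: apply the orifice equation, Q = Cd*A*sqrt(2*g*h).
Q = 0.631 * 0.0439 * sqrt(2*9.81*1.23) = 0.136 m^3/s
Therefore the orifice discharge = 0.136 m^3/s.


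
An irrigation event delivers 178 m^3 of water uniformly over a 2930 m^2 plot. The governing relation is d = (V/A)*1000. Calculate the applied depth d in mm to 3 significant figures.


d = (178 / 2930) * 1000 = 60.8 mm
Therefore the applied depth d = 60.8 mm.


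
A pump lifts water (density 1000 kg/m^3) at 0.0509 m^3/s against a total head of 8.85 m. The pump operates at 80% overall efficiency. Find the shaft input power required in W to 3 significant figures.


Approach: apply hydraulic power then efficiency conversion, P = rho*g*Q*H; P_in = P/eta.
Step 1 — hydraulic power (P = rho*g*Q*H):
  P = 1000 * 9.81 * 0.0509 * 8.85 = 4419.1 W
Step 2 — input power: P_in = P/eta = 4419.1 / 0.8 = 5520 W
Therefore the shaft input power required = 5520 W.


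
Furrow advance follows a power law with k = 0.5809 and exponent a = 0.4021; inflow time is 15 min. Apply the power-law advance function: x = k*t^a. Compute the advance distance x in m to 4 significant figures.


x = 0.5809 * 15^0.4021 = 1.726 m
Therefore the advance distance x = 1.726 m.


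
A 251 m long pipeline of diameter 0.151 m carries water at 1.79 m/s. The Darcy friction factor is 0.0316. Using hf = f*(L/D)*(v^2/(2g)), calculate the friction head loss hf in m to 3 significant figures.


hf = 0.0316 * (251/0.151) * (1.79^2 / (2*9.81))
hf = 8.58 m
Therefore the friction head loss hf = 8.58 m.


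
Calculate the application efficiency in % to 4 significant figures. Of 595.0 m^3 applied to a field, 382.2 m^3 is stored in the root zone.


Approach: apply the application efficiency ratio, Ea = (stored/applied)*100.
Ea = (382.2/595.0)*100 = 64.24 %
Therefore the application efficiency = 64.24 %.


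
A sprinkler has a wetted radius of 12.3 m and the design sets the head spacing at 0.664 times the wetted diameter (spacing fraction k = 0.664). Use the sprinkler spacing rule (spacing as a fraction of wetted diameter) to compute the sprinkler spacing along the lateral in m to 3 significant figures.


Approach: apply the sprinkler spacing rule (spacing as a fraction of wetted diameter), S = k*(2*R).
S = 0.664 * (2 * 12.3) = 16.3 m
Therefore the sprinkler spacing along the lateral = 16.3 m.


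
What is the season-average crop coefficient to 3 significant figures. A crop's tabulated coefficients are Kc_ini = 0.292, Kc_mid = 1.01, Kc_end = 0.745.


Approach: apply a simple seasonal average, Kc_avg = (Kc_ini + Kc_mid + Kc_end)/3.
Kc_avg = (0.292 + 1.01 + 0.745)/3 = 0.682
Therefore the season-average crop coefficient = 0.682.


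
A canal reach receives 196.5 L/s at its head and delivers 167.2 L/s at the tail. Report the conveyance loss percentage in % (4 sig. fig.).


Approach: apply the conveyance loss ratio, loss% = ((Q_head - Q_tail)/Q_head)*100.
loss = ((196.5 - 167.2)/196.5)*100 = 14.91 %
Therefore the conveyance loss percentage = 14.91 %.


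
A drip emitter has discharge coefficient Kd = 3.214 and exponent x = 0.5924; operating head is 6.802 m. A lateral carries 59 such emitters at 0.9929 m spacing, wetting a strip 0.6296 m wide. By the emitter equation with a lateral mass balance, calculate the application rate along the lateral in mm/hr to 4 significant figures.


Approach: apply the emitter equation with a lateral mass balance, q = Kd*h^x; Q = n*q; rate = Q/(n*spacing*width).
Step 1 — single emitter flow (q = Kd*h^x):
  q = 3.214 * 6.802^0.5924 = 10.0069 L/hr
Step 2 — total lateral flow: Q = 59 * 10.0069 = 590.407 L/hr
Step 3 — wetted area: A = 59 * 0.9929 * 0.6296 = 36.8827 m^2
Step 4 — application rate: Q/A = 590.407/36.8827 = 16.01 mm/hr
Therefore the application rate along the lateral = 16.01 mm/hr.


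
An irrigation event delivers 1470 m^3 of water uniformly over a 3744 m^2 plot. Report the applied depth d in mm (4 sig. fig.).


Approach: apply depth from volume over area, d = (V/A)*1000.
d = (1470 / 3744) * 1000 = 392.6 mm
Therefore the applied depth d = 392.6 mm.


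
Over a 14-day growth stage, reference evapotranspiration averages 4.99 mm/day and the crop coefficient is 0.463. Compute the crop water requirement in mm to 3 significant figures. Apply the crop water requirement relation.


Approach: apply the crop water requirement relation, CWR = ET0 * Kc * days.
CWR = 4.99 * 0.463 * 14 = 32.3 mm
Therefore the crop water requirement = 32.3 mm.


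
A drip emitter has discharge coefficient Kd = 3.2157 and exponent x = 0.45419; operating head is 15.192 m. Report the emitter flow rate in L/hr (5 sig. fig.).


Approach: apply the emitter characteristic equation, q = Kd * h^x.
q = 3.2157 * 15.192^0.45419 = 11.065 L/hr
Therefore the emitter flow rate = 11.065 L/hr.


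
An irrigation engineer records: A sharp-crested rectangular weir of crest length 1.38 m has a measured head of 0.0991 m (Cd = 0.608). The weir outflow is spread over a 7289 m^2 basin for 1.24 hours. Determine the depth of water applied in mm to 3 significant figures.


Approach: apply the rectangular weir equation with a volume-to-depth conversion, Q = (2/3)*Cd*L*sqrt(2g)*H^1.5; d = Q*t/A * 1000.
Step 1 — weir discharge:
  Q = (2/3)*0.608*1.38*sqrt(2*9.81)*0.0991^1.5 = 0.077295 m^3/s
Step 2 — volume: V = 0.077295 * 1.24*3600 = 345.04 m^3
Step 3 — depth: d = V/A * 1000 = 345.04/7289 * 1000 = 47.3 mm
Therefore the depth of water applied = 47.3 mm.


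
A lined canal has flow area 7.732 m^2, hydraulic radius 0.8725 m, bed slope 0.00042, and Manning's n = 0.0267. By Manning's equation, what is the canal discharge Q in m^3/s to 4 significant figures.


Approach: apply Manning's equation, Q = (1/n)*A*R^(2/3)*S^(1/2).
Q = (1/0.0267) * 7.732 * 0.8725^(2/3) * 0.00042^(1/2) = 5.419 m^3/s
Therefore the canal discharge Q = 5.419 m^3/s.


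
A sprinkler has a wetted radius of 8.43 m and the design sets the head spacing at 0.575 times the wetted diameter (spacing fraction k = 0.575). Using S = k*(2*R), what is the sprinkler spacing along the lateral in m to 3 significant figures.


S = 0.575 * (2 * 8.43) = 9.69 m
Therefore the sprinkler spacing along the lateral = 9.69 m.


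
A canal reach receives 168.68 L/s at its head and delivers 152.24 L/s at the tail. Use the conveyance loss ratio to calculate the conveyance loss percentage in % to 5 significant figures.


Approach: apply the conveyance loss ratio, loss% = ((Q_head - Q_tail)/Q_head)*100.
loss = ((168.68 - 152.24)/168.68)*100 = 9.7463 %
Therefore the conveyance loss percentage = 9.7463 %.


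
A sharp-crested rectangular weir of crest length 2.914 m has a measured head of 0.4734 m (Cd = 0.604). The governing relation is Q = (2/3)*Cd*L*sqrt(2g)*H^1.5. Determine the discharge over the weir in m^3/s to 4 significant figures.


Q = (2/3)*0.604*2.914*sqrt(2*9.81)*0.4734^1.5 = 1.693 m^3/s
Therefore the discharge over the weir = 1.693 m^3/s.


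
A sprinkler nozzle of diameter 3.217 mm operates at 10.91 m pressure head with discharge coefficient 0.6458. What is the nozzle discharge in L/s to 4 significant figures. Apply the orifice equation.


Approach: apply the orifice equation, Q = Cd*A*sqrt(2*g*h), A = pi*(d/2)^2.
A = pi*(3.217e-3/2)^2 = 8.12816e-06 m^2
Q = 0.6458 * 8.12816e-06 * sqrt(2*9.81*10.91) * 1000 = 0.07680 L/s
Therefore the nozzle discharge = 0.07680 L/s.


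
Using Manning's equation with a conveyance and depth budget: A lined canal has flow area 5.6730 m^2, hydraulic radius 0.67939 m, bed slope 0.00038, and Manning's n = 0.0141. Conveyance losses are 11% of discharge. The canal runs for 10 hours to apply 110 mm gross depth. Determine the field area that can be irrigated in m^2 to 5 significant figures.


Approach: apply Manning's equation with a conveyance and depth budget, Q = (1/n)*A*R^(2/3)*S^(1/2); Q_field = Q*(1-loss); Area = Q_field*t/(d/1000).
Step 1 — canal discharge (Manning's equation):
  Q = (1/0.0141) * 5.6730 * 0.67939^(2/3) * 0.00038^(1/2) = 6.061288 m^3/s
Step 2 — delivered flow: Q_field = 6.061288*(1 - 11/100) = 5.394546 m^3/s
Step 3 — volume delivered: V = 5.394546 * 10*3600 = 194203.7 m^3
Step 4 — area served: A = V / (depth/1000) = 194203.7 / 0.11 = 1765500 m^2
Therefore the field area that can be irrigated = 1765500 m^2.


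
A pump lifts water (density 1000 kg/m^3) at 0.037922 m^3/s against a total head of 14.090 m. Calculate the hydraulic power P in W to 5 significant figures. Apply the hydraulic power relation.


Approach: apply the hydraulic power relation, P = rho*g*Q*H.
P = 1000 * 9.81 * 0.037922 * 14.090 = 5241.7 W
Therefore the hydraulic power P = 5241.7 W.
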